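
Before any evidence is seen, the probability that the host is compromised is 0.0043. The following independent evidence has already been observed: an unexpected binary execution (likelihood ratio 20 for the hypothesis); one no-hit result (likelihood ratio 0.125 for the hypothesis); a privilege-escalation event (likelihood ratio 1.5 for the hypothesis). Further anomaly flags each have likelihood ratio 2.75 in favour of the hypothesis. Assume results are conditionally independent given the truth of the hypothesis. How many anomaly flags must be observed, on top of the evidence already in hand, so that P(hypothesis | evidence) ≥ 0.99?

9

Prior odds = 0.0043/0.9957 = 43/9957.
Combined Bayes factor of the evidence already in hand = 20 × 0.125 × 1.5 = 3.75.
Odds after that evidence = (43/9957) × 3.75 = 215/13276.
Target odds = 0.99/0.01 = 99.
Need 2.75ⁿ ≥ 99 ÷ (215/13276) = 1314324/215.
2.75⁸ = 214358881/65536 falls short of 1314324/215 but 2.75⁹ ≈8994.86 reaches it, so n = 9.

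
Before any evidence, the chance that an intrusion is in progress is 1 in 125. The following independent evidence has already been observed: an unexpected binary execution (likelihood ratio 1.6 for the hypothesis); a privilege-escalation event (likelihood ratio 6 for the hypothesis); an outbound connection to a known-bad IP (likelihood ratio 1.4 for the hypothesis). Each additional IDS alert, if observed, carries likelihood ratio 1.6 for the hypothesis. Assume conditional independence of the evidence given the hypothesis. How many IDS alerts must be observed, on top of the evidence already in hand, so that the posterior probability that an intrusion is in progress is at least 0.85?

9

Prior odds = 0.008/0.992 = 1/124.
Combined Bayes factor of the evidence already in hand = 1.6 × 6 × 1.4 = 13.44.
Odds after that evidence = (1/124) × 13.44 = 84/775.
Target odds = 0.85/0.15 = 17/3.
Need 1.6ⁿ ≥ 17/3 ÷ (84/775) = 13175/252.
1.6⁸ = 16777216/390625 falls short of 13175/252 but 1.6⁹ = 134217728/1953125 reaches it, so n = 9.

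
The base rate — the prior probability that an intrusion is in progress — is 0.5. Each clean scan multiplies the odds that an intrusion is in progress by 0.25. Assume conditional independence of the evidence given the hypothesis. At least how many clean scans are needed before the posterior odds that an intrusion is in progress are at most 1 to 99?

Prior odds: 0.5 ÷ 0.5 = 1.
Likelihood ratio per clean scan = 0.25.
Target odds = 1/99.
Require 0.25ⁿ ≤ 1/99 ÷ 1 = 1/99.
0.25³ = 0.015625 is still above 1/99 but 0.25⁴ = 0.00390625 is at or below it, so n = 4.

4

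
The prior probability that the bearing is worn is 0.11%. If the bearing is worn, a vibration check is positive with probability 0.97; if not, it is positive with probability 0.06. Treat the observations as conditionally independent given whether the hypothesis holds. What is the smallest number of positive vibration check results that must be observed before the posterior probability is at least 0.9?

4

Prior odds = 0.0011/0.9989 = 11/9989.
Likelihood ratio of a positive = 0.97/0.06 = 97/6.
Target odds: 0.9 ÷ 0.1 = 9.
Require (97/6)ⁿ ≥ 9 ÷ (11/9989) = 89901/11.
(97/6)³ = 912673/216 falls short of 89901/11 but (97/6)⁴ = 88529281/1296 reaches it, so n = 4.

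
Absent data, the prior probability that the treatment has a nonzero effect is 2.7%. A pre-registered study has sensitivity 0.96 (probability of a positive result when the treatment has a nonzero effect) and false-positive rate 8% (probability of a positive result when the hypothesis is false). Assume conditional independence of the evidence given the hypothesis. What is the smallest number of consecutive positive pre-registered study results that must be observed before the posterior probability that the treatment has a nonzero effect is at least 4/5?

Prior odds: 0.027 ÷ 0.973 = 27/973.
Likelihood ratio of a positive result = 0.96/0.08 = 12.
Target posterior odds = 0.8/0.2 = 4.
Need (27/973) × 12ⁿ ≥ 4, i.e. 12ⁿ ≥ 3892/27.
12² = 144 falls short of 3892/27 but 12³ = 1728 reaches it, so n = 3.

3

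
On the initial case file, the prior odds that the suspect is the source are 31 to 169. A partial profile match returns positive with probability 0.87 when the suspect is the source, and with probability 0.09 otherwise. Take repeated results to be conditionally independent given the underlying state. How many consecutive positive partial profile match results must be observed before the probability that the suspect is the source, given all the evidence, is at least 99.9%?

4

Prior odds = 31/169.
Likelihood ratio of a positive result = 0.87/0.09 = 29/3.
Target posterior odds = 0.999/0.001 = 999.
Need (31/169) × (29/3)ⁿ ≥ 999, i.e. (29/3)ⁿ ≥ 168831/31.
(29/3)³ = 24389/27 falls short of 168831/31 but (29/3)⁴ = 707281/81 reaches it, so n = 4.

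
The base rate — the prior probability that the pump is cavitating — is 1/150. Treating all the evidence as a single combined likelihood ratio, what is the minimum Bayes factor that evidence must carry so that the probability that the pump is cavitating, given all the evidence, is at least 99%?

14751

Prior odds = (1/150)/(149/150) = 1/149.
Target odds = 0.99/0.01 = 99.
Required Bayes factor = 99 ÷ (1/149) = 14751.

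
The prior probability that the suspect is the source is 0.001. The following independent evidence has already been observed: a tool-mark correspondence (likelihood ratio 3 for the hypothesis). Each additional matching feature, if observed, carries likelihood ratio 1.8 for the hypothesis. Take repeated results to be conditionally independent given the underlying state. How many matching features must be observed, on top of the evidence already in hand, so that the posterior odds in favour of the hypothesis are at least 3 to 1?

12

Prior odds = 0.001/0.999 = 1/999.
Bayes factor of the evidence already in hand = 3.
Odds after that evidence = (1/999) × 3 = 1/333.
Target odds = 3.
Need 1.8ⁿ ≥ 3 ÷ (1/333) = 999.
1.8¹¹ ≈642.684 falls short of 999 but 1.8¹² ≈1156.83 reaches it, so n = 12.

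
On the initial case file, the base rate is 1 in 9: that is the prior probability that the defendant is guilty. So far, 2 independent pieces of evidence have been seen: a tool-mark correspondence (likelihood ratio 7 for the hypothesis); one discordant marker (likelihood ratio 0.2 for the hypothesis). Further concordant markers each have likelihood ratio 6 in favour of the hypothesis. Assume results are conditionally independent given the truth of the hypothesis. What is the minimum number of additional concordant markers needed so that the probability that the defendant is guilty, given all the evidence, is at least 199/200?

Prior odds = (1/9)/(8/9) = 0.125.
Combined Bayes factor of the evidence already in hand = 7 × 0.2 = 1.4.
Odds after that evidence = 0.125 × 1.4 = 0.175.
Target odds = 0.995/0.005 = 199.
Need 6ⁿ ≥ 199 ÷ 0.175 = 7960/7.
6³ = 216 falls short of 7960/7 but 6⁴ = 1296 reaches it, so n = 4.

4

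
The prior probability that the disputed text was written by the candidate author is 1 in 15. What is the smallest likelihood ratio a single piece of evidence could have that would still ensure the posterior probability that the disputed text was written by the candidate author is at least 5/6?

Prior odds = (1/15)/(14/15) = 1/14.
Target odds = (5/6)/(1/6) = 5.
Required Bayes factor = 5 ÷ (1/14) = 70.

70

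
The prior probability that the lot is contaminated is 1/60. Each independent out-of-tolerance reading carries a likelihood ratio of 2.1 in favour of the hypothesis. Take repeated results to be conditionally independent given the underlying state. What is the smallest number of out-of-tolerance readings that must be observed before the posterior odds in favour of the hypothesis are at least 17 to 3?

Prior odds: (1/60) ÷ (59/60) = 1/59.
Likelihood ratio per out-of-tolerance reading = 2.1.
Target odds = 17/3.
Require 2.1ⁿ ≥ 17/3 ÷ (1/59) = 1003/3.
2.1⁷ ≈180.109 falls short of 1003/3 but 2.1⁸ ≈378.229 reaches it, so n = 8.

8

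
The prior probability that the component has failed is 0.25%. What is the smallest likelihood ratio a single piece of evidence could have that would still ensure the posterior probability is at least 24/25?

9576

Prior odds = 0.0025/0.9975 = 1/399.
Target odds = 0.96/0.04 = 24.
Required Bayes factor = 24 ÷ (1/399) = 9576.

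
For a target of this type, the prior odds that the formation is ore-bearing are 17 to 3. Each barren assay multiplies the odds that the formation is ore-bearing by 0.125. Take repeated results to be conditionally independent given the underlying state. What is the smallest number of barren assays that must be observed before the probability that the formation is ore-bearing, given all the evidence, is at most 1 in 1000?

5

Prior odds = 17/3.
Likelihood ratio per barren assay = 0.125.
Target posterior odds = 0.001/0.999 = 1/999.
Need (17/3) × 0.125ⁿ ≤ 1/999, i.e. 0.125ⁿ ≤ 1/5661.
0.125⁴ = 1/4096 is still above 1/5661 but 0.125⁵ = 1/32768 is at or below it, so n = 5.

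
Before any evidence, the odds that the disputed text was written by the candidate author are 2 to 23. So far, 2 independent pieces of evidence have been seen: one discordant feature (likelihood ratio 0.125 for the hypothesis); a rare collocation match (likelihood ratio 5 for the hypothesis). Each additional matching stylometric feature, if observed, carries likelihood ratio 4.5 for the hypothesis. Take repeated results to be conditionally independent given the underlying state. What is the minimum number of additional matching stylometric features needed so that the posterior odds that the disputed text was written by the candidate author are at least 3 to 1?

Prior odds = 2/23.
Combined Bayes factor of the evidence already in hand = 0.125 × 5 = 0.625.
Odds after that evidence = (2/23) × 0.625 = 5/92.
Target odds = 3.
Need 4.5ⁿ ≥ 3 ÷ (5/92) = 55.2.
4.5² = 20.25 falls short of 55.2 but 4.5³ = 91.125 reaches it, so n = 3.

3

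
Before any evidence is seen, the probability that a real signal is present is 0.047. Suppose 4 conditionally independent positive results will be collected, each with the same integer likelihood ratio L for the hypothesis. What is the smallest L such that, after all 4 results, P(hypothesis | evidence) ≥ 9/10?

4

Prior odds = 0.047/0.953 = 47/953.
Target odds = 0.9/0.1 = 9.
Need L⁴ ≥ 9 ÷ (47/953) = 8577/47.
3⁴ = 81 < 8577/47 ≤ 256 = 4⁴, so L = 4.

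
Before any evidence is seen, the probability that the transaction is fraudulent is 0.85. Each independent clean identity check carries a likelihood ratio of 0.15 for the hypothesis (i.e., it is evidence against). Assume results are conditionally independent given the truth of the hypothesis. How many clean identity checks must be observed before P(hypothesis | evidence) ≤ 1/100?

4

Prior odds = 0.85/0.15 = 17/3.
Likelihood ratio per clean identity check = 0.15.
Target odds: 0.01 ÷ 0.99 = 1/99.
Need (17/3) × 0.15ⁿ ≤ 1/99, i.e. 0.15ⁿ ≤ 1/561.
0.15³ = 0.003375 is still above 1/561 but 0.15⁴ = 81/160000 is at or below it, so n = 4.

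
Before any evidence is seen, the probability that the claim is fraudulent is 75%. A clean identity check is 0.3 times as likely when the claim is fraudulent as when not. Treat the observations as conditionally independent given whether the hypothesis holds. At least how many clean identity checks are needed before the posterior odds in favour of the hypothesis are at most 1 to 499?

7

Prior odds: 0.75 ÷ 0.25 = 3.
Likelihood ratio per clean identity check = 0.3.
Target odds = 1/499.
Need 3 × 0.3ⁿ ≤ 1/499, i.e. 0.3ⁿ ≤ 1/1497.
0.3⁶ = 729/1000000 is still above 1/1497 but 0.3⁷ = 2187/10000000 is at or below it, so n = 7.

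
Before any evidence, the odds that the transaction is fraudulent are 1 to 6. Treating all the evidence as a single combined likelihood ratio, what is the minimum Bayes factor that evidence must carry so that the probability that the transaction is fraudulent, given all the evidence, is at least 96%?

Prior odds = 1/6.
Target odds = 0.96/0.04 = 24.
Required Bayes factor = 24 ÷ (1/6) = 144.

144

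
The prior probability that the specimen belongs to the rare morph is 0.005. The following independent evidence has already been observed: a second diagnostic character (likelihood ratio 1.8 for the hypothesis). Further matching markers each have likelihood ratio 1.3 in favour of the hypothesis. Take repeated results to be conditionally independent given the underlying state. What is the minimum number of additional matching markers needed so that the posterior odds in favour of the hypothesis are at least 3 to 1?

Prior odds = 0.005/0.995 = 1/199.
Bayes factor of the evidence already in hand = 1.8.
Odds after that evidence = (1/199) × 1.8 = 9/995.
Target odds = 3.
Need 1.3ⁿ ≥ 3 ÷ (9/995) = 995/3.
1.3²² ≈321.184 falls short of 995/3 but 1.3²³ ≈417.539 reaches it, so n = 23.

23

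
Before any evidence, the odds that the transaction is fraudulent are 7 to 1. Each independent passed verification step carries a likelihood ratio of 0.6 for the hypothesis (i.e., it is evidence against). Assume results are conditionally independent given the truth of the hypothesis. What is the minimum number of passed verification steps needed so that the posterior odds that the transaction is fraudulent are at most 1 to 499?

16

Prior odds = 7.
Likelihood ratio per passed verification step = 0.6.
Target odds = 1/499.
Need 7 × 0.6ⁿ ≤ 1/499, i.e. 0.6ⁿ ≤ 1/3493.
0.6¹⁵ ≈0.000470185 is still above 1/3493 but 0.6¹⁶ ≈0.000282111 is at or below it, so n = 16.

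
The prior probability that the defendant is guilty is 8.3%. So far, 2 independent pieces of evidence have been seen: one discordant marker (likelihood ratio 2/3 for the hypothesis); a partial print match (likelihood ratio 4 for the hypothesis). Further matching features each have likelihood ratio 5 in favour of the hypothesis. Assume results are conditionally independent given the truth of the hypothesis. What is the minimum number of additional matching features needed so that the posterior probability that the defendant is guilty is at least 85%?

Prior odds = 0.083/0.917 = 83/917.
Combined Bayes factor of the evidence already in hand = (2/3) × 4 = 8/3.
Odds after that evidence = (83/917) × 8/3 = 664/2751.
Target odds = 0.85/0.15 = 17/3.
Need 5ⁿ ≥ 17/3 ÷ (664/2751) = 15589/664.
5¹ = 5 falls short of 15589/664 but 5² = 25 reaches it, so n = 2.

2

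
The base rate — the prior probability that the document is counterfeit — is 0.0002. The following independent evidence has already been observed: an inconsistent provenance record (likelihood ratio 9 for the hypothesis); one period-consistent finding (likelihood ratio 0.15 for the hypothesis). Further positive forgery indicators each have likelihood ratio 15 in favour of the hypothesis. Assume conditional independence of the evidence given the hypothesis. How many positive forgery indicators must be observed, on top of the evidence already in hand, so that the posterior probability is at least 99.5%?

5

Prior odds = 0.0002/0.9998 = 1/4999.
Combined Bayes factor of the evidence already in hand = 9 × 0.15 = 1.35.
Odds after that evidence = (1/4999) × 1.35 = 27/99980.
Target odds = 0.995/0.005 = 199.
Need 15ⁿ ≥ 199 ÷ (27/99980) = 19896020/27.
15⁴ = 50625 falls short of 19896020/27 but 15⁵ = 759375 reaches it, so n = 5.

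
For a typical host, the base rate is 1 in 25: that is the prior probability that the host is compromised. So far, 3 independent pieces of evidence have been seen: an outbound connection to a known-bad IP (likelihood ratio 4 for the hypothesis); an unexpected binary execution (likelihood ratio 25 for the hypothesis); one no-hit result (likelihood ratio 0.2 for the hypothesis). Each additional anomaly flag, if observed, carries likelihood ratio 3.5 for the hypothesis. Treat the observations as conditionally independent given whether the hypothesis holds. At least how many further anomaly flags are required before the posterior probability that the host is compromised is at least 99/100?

Prior odds = 0.04/0.96 = 1/24.
Combined Bayes factor of the evidence already in hand = 4 × 25 × 0.2 = 20.
Odds after that evidence = (1/24) × 20 = 5/6.
Target odds = 0.99/0.01 = 99.
Need 3.5ⁿ ≥ 99 ÷ (5/6) = 118.8.
3.5³ = 42.875 falls short of 118.8 but 3.5⁴ = 150.0625 reaches it, so n = 4.

4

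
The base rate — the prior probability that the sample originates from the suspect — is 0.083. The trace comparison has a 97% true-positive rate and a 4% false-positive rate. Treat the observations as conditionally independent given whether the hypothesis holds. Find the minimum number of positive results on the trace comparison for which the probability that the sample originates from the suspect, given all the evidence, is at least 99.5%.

3

Prior odds: 0.083 ÷ 0.917 = 83/917.
Likelihood ratio of a positive result = 0.97/0.04 = 24.25.
Target posterior odds = 0.995/0.005 = 199.
Require 24.25ⁿ ≥ 199 ÷ (83/917) = 182483/83.
24.25² = 588.0625 falls short of 182483/83 but 24.25³ = 912673/64 reaches it, so n = 3.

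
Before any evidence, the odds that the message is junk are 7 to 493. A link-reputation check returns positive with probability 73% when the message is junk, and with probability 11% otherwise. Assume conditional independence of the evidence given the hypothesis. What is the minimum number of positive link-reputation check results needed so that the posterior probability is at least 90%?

4

Prior odds = 7/493.
Likelihood ratio of a positive result = 0.73/0.11 = 73/11.
Target posterior odds = 0.9/0.1 = 9.
Need (7/493) × (73/11)ⁿ ≥ 9, i.e. (73/11)ⁿ ≥ 4437/7.
(73/11)³ = 389017/1331 falls short of 4437/7 but (73/11)⁴ = 28398241/14641 reaches it, so n = 4.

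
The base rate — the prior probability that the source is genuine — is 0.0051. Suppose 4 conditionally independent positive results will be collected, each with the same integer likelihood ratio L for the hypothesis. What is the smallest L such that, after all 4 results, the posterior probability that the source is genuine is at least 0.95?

Prior odds = 0.0051/0.9949 = 51/9949.
Target odds = 0.95/0.05 = 19.
Need L⁴ ≥ 19 ÷ (51/9949) = 189031/51.
7⁴ = 2401 < 189031/51 ≤ 4096 = 8⁴, so L = 8.

8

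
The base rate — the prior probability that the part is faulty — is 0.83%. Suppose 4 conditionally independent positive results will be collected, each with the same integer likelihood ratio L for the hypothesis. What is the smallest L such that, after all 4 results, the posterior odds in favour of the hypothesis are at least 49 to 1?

Prior odds = 0.0083/0.9917 = 83/9917.
Target odds = 49.
Need L⁴ ≥ 49 ÷ (83/9917) = 485933/83.
8⁴ = 4096 < 485933/83 ≤ 6561 = 9⁴, so L = 9.

9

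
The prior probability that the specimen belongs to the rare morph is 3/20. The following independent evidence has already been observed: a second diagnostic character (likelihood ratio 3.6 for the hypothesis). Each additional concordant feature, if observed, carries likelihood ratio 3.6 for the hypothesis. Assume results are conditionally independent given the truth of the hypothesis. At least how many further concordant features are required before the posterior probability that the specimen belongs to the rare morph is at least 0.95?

Prior odds = 0.15/0.85 = 3/17.
Bayes factor of the evidence already in hand = 3.6.
Odds after that evidence = (3/17) × 3.6 = 54/85.
Target odds = 0.95/0.05 = 19.
Need 3.6ⁿ ≥ 19 ÷ (54/85) = 1615/54.
3.6² = 12.96 falls short of 1615/54 but 3.6³ = 46.656 reaches it, so n = 3.

3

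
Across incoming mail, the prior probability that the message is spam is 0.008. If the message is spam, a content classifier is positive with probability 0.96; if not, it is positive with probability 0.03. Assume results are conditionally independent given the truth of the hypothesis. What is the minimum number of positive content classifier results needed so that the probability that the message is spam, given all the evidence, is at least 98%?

3

Prior odds = 0.008/0.992 = 1/124.
Likelihood ratio of a positive = 0.96/0.03 = 32.
Target odds: 0.98 ÷ 0.02 = 49.
Need (1/124) × 32ⁿ ≥ 49, i.e. 32ⁿ ≥ 6076.
32² = 1024 falls short of 6076 but 32³ = 32768 reaches it, so n = 3.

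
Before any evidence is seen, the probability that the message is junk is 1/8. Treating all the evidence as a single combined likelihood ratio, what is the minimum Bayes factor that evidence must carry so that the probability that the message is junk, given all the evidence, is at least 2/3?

14

Prior odds = 0.125/0.875 = 1/7.
Target odds = (2/3)/(1/3) = 2.
Required Bayes factor = 2 ÷ (1/7) = 14.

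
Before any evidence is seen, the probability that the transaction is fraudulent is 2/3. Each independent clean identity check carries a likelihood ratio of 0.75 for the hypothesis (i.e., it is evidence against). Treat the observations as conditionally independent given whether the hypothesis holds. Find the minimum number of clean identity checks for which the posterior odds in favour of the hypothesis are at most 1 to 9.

11

Prior odds: (2/3) ÷ (1/3) = 2.
Likelihood ratio per clean identity check = 0.75.
Target odds = 1/9.
Need 2 × 0.75ⁿ ≤ 1/9, i.e. 0.75ⁿ ≤ 1/18.
0.75¹⁰ = 59049/1048576 is still above 1/18 but 0.75¹¹ = 177147/4194304 is at or below it, so n = 11.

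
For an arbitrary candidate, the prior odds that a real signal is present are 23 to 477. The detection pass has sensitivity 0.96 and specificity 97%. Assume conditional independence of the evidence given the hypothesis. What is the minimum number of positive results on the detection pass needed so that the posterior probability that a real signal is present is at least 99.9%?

3

Prior odds = 23/477.
False-positive rate = 1 − 0.97 = 0.03; likelihood ratio of a positive = 0.96/0.03 = 32.
Target odds: 0.999 ÷ 0.001 = 999.
Require 32ⁿ ≥ 999 ÷ (23/477) = 476523/23.
32² = 1024 falls short of 476523/23 but 32³ = 32768 reaches it, so n = 3.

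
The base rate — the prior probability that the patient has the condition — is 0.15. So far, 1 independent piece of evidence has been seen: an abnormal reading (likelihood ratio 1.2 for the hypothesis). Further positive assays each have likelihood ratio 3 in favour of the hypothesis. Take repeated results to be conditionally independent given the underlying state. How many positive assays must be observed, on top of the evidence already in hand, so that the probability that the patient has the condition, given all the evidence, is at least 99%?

6

Prior odds = 0.15/0.85 = 3/17.
Bayes factor of the evidence already in hand = 1.2.
Odds after that evidence = (3/17) × 1.2 = 18/85.
Target odds = 0.99/0.01 = 99.
Need 3ⁿ ≥ 99 ÷ (18/85) = 467.5.
3⁵ = 243 falls short of 467.5 but 3⁶ = 729 reaches it, so n = 6.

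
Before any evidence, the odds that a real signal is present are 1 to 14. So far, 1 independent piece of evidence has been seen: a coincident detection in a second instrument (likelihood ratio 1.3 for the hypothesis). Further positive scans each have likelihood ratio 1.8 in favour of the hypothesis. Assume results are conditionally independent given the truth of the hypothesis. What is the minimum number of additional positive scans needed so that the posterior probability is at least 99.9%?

Prior odds = 1/14.
Bayes factor of the evidence already in hand = 1.3.
Odds after that evidence = (1/14) × 1.3 = 13/140.
Target odds = 0.999/0.001 = 999.
Need 1.8ⁿ ≥ 999 ÷ (13/140) = 139860/13.
1.8¹⁵ ≈6746.64 falls short of 139860/13 but 1.8¹⁶ ≈12144 reaches it, so n = 16.

16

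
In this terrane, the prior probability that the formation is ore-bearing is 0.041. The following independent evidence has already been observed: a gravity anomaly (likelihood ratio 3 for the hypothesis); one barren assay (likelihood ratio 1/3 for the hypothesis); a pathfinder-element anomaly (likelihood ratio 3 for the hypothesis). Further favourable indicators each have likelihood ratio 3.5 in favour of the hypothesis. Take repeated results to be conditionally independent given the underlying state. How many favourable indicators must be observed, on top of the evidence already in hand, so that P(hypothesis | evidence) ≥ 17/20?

Prior odds = 0.041/0.959 = 41/959.
Combined Bayes factor of the evidence already in hand = 3 × (1/3) × 3 = 3.
Odds after that evidence = (41/959) × 3 = 123/959.
Target odds = 0.85/0.15 = 17/3.
Need 3.5ⁿ ≥ 17/3 ÷ (123/959) = 16303/369.
3.5³ = 42.875 falls short of 16303/369 but 3.5⁴ = 150.0625 reaches it, so n = 4.

4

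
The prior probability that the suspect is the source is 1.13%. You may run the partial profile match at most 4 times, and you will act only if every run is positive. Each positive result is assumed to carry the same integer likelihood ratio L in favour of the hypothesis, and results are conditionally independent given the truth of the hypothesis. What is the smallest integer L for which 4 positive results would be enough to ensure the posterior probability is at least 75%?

Prior odds = 0.0113/0.9887 = 113/9887.
Target odds = 0.75/0.25 = 3.
Need L⁴ ≥ 3 ÷ (113/9887) = 29661/113.
4⁴ = 256 < 29661/113 ≤ 625 = 5⁴, so L = 5.

5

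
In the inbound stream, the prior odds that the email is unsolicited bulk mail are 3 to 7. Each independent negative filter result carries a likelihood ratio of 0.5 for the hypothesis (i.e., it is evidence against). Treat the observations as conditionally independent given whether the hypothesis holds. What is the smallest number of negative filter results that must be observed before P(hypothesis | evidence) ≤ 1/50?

Prior odds = 3/7.
Likelihood ratio per negative filter result = 0.5.
Target posterior odds = 0.02/0.98 = 1/49.
Need (3/7) × 0.5ⁿ ≤ 1/49, i.e. 0.5ⁿ ≤ 1/21.
0.5⁴ = 0.0625 is still above 1/21 but 0.5⁵ = 0.03125 is at or below it, so n = 5.

5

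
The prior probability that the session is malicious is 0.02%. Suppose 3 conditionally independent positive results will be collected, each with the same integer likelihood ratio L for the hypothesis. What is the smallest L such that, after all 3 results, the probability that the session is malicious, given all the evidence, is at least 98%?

Prior odds = 0.0002/0.9998 = 1/4999.
Target odds = 0.98/0.02 = 49.
Need L³ ≥ 49 ÷ (1/4999) = 244951.
62³ = 238328 < 244951 ≤ 250047 = 63³, so L = 63.

63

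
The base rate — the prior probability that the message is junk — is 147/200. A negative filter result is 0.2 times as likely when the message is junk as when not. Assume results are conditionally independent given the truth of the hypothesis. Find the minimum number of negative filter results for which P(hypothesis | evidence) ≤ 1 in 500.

Prior odds = 0.735/0.265 = 147/53.
Likelihood ratio per negative filter result = 0.2.
Target odds: 0.002 ÷ 0.998 = 1/499.
Need (147/53) × 0.2ⁿ ≤ 1/499, i.e. 0.2ⁿ ≤ 53/73353.
0.2⁴ = 0.0016 is still above 53/73353 but 0.2⁵ = 0.00032 is at or below it, so n = 5.

5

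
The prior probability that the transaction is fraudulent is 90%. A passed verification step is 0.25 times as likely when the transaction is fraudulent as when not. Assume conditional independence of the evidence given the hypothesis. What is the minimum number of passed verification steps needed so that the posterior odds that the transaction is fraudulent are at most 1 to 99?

5

Prior odds = 0.9/0.1 = 9.
Likelihood ratio per passed verification step = 0.25.
Target odds = 1/99.
Need 9 × 0.25ⁿ ≤ 1/99, i.e. 0.25ⁿ ≤ 1/891.
0.25⁴ = 0.00390625 is still above 1/891 but 0.25⁵ = 1/1024 is at or below it, so n = 5.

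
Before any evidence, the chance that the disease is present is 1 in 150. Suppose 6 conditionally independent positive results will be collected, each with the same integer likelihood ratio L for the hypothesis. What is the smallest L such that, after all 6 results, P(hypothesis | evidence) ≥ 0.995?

Prior odds = (1/150)/(149/150) = 1/149.
Target odds = 0.995/0.005 = 199.
Need L⁶ ≥ 199 ÷ (1/149) = 29651.
5⁶ = 15625 < 29651 ≤ 46656 = 6⁶, so L = 6.

6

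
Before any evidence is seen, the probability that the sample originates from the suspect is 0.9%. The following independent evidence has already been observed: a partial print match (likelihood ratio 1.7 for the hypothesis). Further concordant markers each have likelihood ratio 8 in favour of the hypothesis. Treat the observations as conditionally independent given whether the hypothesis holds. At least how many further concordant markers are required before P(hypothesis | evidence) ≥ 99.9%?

6

Prior odds = 0.009/0.991 = 9/991.
Bayes factor of the evidence already in hand = 1.7.
Odds after that evidence = (9/991) × 1.7 = 153/9910.
Target odds = 0.999/0.001 = 999.
Need 8ⁿ ≥ 999 ÷ (153/9910) = 1100010/17.
8⁵ = 32768 falls short of 1100010/17 but 8⁶ = 262144 reaches it, so n = 6.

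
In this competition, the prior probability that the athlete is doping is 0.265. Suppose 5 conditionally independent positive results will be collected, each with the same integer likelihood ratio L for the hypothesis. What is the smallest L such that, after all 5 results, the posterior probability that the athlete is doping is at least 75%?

2

Prior odds = 0.265/0.735 = 53/147.
Target odds = 0.75/0.25 = 3.
Need L⁵ ≥ 3 ÷ (53/147) = 441/53.
1⁵ = 1 < 441/53 ≤ 32 = 2⁵, so L = 2.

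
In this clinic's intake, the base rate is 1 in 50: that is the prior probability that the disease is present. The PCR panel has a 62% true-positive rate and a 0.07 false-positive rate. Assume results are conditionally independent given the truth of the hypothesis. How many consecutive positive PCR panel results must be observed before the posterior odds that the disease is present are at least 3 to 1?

Prior odds: 0.02 ÷ 0.98 = 1/49.
Likelihood ratio of a positive result = 0.62/0.07 = 62/7.
Target odds = 3.
Need (1/49) × (62/7)ⁿ ≥ 3, i.e. (62/7)ⁿ ≥ 147.
(62/7)² = 3844/49 falls short of 147 but (62/7)³ = 238328/343 reaches it, so n = 3.

3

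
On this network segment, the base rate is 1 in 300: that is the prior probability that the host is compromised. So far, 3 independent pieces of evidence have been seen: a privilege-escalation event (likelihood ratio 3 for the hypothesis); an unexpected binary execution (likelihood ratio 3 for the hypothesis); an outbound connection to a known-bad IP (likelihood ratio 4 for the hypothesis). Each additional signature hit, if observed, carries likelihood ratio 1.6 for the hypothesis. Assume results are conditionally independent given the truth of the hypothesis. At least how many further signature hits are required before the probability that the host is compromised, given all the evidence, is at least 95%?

Prior odds = (1/300)/(299/300) = 1/299.
Combined Bayes factor of the evidence already in hand = 3 × 3 × 4 = 36.
Odds after that evidence = (1/299) × 36 = 36/299.
Target odds = 0.95/0.05 = 19.
Need 1.6ⁿ ≥ 19 ÷ (36/299) = 5681/36.
1.6¹⁰ ≈109.951 falls short of 5681/36 but 1.6¹¹ ≈175.922 reaches it, so n = 11.

11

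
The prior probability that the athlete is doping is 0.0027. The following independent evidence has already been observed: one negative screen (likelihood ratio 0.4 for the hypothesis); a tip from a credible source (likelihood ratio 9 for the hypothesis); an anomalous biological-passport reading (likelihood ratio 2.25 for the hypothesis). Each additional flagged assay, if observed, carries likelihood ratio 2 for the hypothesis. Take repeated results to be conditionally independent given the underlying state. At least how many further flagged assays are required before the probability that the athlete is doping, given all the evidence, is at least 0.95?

10

Prior odds = 0.0027/0.9973 = 27/9973.
Combined Bayes factor of the evidence already in hand = 0.4 × 9 × 2.25 = 8.1.
Odds after that evidence = (27/9973) × 8.1 = 2187/99730.
Target odds = 0.95/0.05 = 19.
Need 2ⁿ ≥ 19 ÷ (2187/99730) = 1894870/2187.
2⁹ = 512 falls short of 1894870/2187 but 2¹⁰ = 1024 reaches it, so n = 10.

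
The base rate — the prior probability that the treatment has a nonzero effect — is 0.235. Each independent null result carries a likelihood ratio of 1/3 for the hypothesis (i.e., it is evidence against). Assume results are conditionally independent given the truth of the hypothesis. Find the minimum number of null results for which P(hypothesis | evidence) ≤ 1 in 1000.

Prior odds: 0.235 ÷ 0.765 = 47/153.
Likelihood ratio per null result = 1/3.
Target posterior odds = 0.001/0.999 = 1/999.
Need (47/153) × (1/3)ⁿ ≤ 1/999, i.e. (1/3)ⁿ ≤ 17/5217.
(1/3)⁵ = 1/243 is still above 17/5217 but (1/3)⁶ = 1/729 is at or below it, so n = 6.

6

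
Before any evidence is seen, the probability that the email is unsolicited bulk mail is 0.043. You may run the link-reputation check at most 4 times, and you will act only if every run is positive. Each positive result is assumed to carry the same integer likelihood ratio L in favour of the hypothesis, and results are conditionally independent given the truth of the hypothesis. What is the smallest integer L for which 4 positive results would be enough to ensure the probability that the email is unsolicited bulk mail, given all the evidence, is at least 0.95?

Prior odds = 0.043/0.957 = 43/957.
Target odds = 0.95/0.05 = 19.
Need L⁴ ≥ 19 ÷ (43/957) = 18183/43.
4⁴ = 256 < 18183/43 ≤ 625 = 5⁴, so L = 5.

5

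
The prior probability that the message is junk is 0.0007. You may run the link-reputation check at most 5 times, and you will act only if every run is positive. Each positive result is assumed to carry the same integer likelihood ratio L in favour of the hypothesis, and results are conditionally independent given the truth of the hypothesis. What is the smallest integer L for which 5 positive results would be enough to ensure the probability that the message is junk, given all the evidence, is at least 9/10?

7

Prior odds = 0.0007/0.9993 = 7/9993.
Target odds = 0.9/0.1 = 9.
Need L⁵ ≥ 9 ÷ (7/9993) = 89937/7.
6⁵ = 7776 < 89937/7 ≤ 16807 = 7⁵, so L = 7.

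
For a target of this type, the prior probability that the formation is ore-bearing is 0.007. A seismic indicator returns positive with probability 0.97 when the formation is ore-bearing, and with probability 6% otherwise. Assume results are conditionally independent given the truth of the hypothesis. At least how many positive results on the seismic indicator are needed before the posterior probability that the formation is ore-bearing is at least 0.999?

5

Prior odds = 0.007/0.993 = 7/993.
Likelihood ratio of a positive result = 0.97/0.06 = 97/6.
Target odds: 0.999 ÷ 0.001 = 999.
Need (7/993) × (97/6)ⁿ ≥ 999, i.e. (97/6)ⁿ ≥ 992007/7.
(97/6)⁴ = 88529281/1296 falls short of 992007/7 but (97/6)⁵ ≈1.10434e+06 reaches it, so n = 5.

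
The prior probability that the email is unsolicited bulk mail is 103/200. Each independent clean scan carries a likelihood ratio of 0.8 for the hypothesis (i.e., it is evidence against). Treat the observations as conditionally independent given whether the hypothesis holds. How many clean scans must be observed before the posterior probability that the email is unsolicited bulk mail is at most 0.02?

Prior odds = 0.515/0.485 = 103/97.
Likelihood ratio per clean scan = 0.8.
Target odds: 0.02 ÷ 0.98 = 1/49.
Need (103/97) × 0.8ⁿ ≤ 1/49, i.e. 0.8ⁿ ≤ 97/5047.
0.8¹⁷ ≈0.022518 is still above 97/5047 but 0.8¹⁸ ≈0.0180144 is at or below it, so n = 18.

18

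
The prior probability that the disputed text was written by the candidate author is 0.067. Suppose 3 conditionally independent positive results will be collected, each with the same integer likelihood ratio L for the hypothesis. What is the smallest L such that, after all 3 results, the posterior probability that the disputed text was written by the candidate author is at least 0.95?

7

Prior odds = 0.067/0.933 = 67/933.
Target odds = 0.95/0.05 = 19.
Need L³ ≥ 19 ÷ (67/933) = 17727/67.
6³ = 216 < 17727/67 ≤ 343 = 7³, so L = 7.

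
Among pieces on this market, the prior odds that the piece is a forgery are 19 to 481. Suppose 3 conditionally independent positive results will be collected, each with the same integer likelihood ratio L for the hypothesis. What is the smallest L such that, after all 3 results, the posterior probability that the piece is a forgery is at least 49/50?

Prior odds = 19/481.
Target odds = 0.98/0.02 = 49.
Need L³ ≥ 49 ÷ (19/481) = 23569/19.
10³ = 1000 < 23569/19 ≤ 1331 = 11³, so L = 11.

11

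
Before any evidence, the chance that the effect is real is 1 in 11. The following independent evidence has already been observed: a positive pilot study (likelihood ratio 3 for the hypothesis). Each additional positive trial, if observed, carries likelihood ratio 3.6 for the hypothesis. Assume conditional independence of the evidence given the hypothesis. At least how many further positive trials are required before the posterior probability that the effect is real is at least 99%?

5

Prior odds = (1/11)/(10/11) = 0.1.
Bayes factor of the evidence already in hand = 3.
Odds after that evidence = 0.1 × 3 = 0.3.
Target odds = 0.99/0.01 = 99.
Need 3.6ⁿ ≥ 99 ÷ 0.3 = 330.
3.6⁴ = 167.9616 falls short of 330 but 3.6⁵ = 604.66176 reaches it, so n = 5.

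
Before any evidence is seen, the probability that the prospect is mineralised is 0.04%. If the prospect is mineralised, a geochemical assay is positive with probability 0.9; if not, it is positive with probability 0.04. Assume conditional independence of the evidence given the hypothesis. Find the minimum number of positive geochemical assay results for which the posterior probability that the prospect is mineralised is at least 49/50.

4

Prior odds: 0.0004 ÷ 0.9996 = 1/2499.
Likelihood ratio of a positive = 0.9/0.04 = 22.5.
Target odds: 0.98 ÷ 0.02 = 49.
Need (1/2499) × 22.5ⁿ ≥ 49, i.e. 22.5ⁿ ≥ 122451.
22.5³ = 11390.625 falls short of 122451 but 22.5⁴ = 256289.0625 reaches it, so n = 4.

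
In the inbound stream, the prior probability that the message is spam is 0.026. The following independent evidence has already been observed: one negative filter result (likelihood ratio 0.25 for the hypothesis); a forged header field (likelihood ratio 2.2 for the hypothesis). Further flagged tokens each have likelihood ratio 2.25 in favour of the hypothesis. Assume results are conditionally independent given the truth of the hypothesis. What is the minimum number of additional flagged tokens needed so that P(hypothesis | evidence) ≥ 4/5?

Prior odds = 0.026/0.974 = 13/487.
Combined Bayes factor of the evidence already in hand = 0.25 × 2.2 = 0.55.
Odds after that evidence = (13/487) × 0.55 = 143/9740.
Target odds = 0.8/0.2 = 4.
Need 2.25ⁿ ≥ 4 ÷ (143/9740) = 38960/143.
2.25⁶ = 531441/4096 falls short of 38960/143 but 2.25⁷ = 4782969/16384 reaches it, so n = 7.

7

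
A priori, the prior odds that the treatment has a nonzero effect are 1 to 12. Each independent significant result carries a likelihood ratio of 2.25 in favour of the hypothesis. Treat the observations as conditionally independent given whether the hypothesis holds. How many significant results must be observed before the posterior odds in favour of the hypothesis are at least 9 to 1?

Prior odds = 1/12.
Likelihood ratio per significant result = 2.25.
Target odds = 9.
Require 2.25ⁿ ≥ 9 ÷ (1/12) = 108.
2.25⁵ = 59049/1024 falls short of 108 but 2.25⁶ = 531441/4096 reaches it, so n = 6.

6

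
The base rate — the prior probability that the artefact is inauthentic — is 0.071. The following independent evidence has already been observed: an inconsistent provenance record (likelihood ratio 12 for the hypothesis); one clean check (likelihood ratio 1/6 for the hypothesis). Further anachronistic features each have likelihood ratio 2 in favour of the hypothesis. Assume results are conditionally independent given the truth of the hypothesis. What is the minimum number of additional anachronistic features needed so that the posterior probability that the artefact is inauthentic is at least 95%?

7

Prior odds = 0.071/0.929 = 71/929.
Combined Bayes factor of the evidence already in hand = 12 × (1/6) = 2.
Odds after that evidence = (71/929) × 2 = 142/929.
Target odds = 0.95/0.05 = 19.
Need 2ⁿ ≥ 19 ÷ (142/929) = 17651/142.
2⁶ = 64 falls short of 17651/142 but 2⁷ = 128 reaches it, so n = 7.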